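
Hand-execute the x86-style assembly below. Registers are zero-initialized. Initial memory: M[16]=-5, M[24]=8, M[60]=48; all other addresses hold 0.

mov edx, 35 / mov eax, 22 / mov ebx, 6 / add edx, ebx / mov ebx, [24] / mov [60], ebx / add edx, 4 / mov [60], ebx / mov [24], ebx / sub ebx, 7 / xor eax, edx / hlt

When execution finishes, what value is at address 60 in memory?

8

mov edx, 35 → edx=35
mov eax, 22 → eax=22
mov ebx, 6 → ebx=6
add edx, ebx → edx=35+6=41
mov ebx, [24] → ebx=M[24]=8
mov [60], ebx → M[60]=8
add edx, 4 → edx=41+4=45
mov [60], ebx → M[60]=8
mov [24], ebx → M[24]=8
sub ebx, 7 → ebx=8-7=1
xor eax, edx → eax=22^45=59
halt.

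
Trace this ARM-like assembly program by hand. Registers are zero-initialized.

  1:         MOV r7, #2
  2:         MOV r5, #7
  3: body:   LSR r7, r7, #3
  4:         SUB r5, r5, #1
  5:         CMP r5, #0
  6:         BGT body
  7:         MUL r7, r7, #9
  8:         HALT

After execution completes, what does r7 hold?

r7=2
r5=7
r7=2>>3=0
r5=7-1=6
CMP r5, #0  (cmp 6,0)
BGT body: taken
r7=0>>3=0
r5=6-1=5
CMP r5, #0  (cmp 5,0)
BGT body: taken
r7=0>>3=0
r5=5-1=4
CMP r5, #0  (cmp 4,0)
BGT body: taken
r7=0>>3=0
r5=4-1=3
CMP r5, #0  (cmp 3,0)
BGT body: taken
r7=0>>3=0
r5=3-1=2
CMP r5, #0  (cmp 2,0)
BGT body: taken
r7=0>>3=0
r5=2-1=1
CMP r5, #0  (cmp 1,0)
BGT body: taken
r7=0>>3=0
r5=1-1=0
CMP r5, #0  (cmp 0,0)
BGT body: not taken
r7=0*9=0
halt.

0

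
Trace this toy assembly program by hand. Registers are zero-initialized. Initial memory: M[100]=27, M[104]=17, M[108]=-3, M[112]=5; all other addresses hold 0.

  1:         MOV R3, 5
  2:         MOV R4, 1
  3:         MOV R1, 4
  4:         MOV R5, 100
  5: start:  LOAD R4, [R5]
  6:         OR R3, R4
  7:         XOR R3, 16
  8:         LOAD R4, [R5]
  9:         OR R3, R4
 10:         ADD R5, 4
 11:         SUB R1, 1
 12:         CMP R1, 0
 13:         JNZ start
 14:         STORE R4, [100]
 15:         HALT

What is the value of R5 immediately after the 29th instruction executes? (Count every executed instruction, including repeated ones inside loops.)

R3=5
R4=1
R1=4
R5=100
R4=M[100]=27
R3=5|27=31
R3=31^16=15
R4=M[100]=27
R3=15|27=31
R5=100+4=104
R1=4-1=3
CMP R1, 0  (cmp 3,0)
JNZ start: taken
R4=M[104]=17
R3=31|17=31
R3=31^16=15
R4=M[104]=17
R3=15|17=31
R5=104+4=108
R1=3-1=2
CMP R1, 0  (cmp 2,0)
JNZ start: taken
R4=M[108]=-3
R3=31|(-3)=-1
R3=(-1)^16=-17
R4=M[108]=-3
R3=(-17)|(-3)=-1
R5=108+4=112
R1=2-1=1
After step 29: R5 = 112.

112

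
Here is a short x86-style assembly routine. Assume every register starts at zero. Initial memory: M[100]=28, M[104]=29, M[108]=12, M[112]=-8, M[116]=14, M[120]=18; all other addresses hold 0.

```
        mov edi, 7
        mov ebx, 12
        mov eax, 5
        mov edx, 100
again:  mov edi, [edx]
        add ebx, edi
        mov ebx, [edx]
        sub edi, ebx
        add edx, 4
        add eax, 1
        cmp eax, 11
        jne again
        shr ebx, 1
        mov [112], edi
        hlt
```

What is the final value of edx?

124

after mov edi, 7: edi=7
after mov ebx, 12: ebx=12
after mov eax, 5: eax=5
after mov edx, 100: edx=100
after mov edi, [edx]: edi=M[100]=28
after add ebx, edi: ebx=12+28=40
after mov ebx, [edx]: ebx=M[100]=28
after sub edi, ebx: edi=28-28=0
after add edx, 4: edx=100+4=104
after add eax, 1: eax=5+1=6
cmp eax, 11  (cmp 6,11)
jne again: taken
after mov edi, [edx]: edi=M[104]=29
after add ebx, edi: ebx=28+29=57
after mov ebx, [edx]: ebx=M[104]=29
after sub edi, ebx: edi=29-29=0
after add edx, 4: edx=104+4=108
after add eax, 1: eax=6+1=7
cmp eax, 11  (cmp 7,11)
jne again: taken
after mov edi, [edx]: edi=M[108]=12
after add ebx, edi: ebx=29+12=41
after mov ebx, [edx]: ebx=M[108]=12
after sub edi, ebx: edi=12-12=0
after add edx, 4: edx=108+4=112
after add eax, 1: eax=7+1=8
cmp eax, 11  (cmp 8,11)
jne again: taken
after mov edi, [edx]: edi=M[112]=-8
after add ebx, edi: ebx=12+(-8)=4
after mov ebx, [edx]: ebx=M[112]=-8
after sub edi, ebx: edi=(-8)-(-8)=0
after add edx, 4: edx=112+4=116
after add eax, 1: eax=8+1=9
cmp eax, 11  (cmp 9,11)
jne again: taken
after mov edi, [edx]: edi=M[116]=14
after add ebx, edi: ebx=(-8)+14=6
after mov ebx, [edx]: ebx=M[116]=14
after sub edi, ebx: edi=14-14=0
after add edx, 4: edx=116+4=120
after add eax, 1: eax=9+1=10
cmp eax, 11  (cmp 10,11)
jne again: taken
after mov edi, [edx]: edi=M[120]=18
after add ebx, edi: ebx=14+18=32
after mov ebx, [edx]: ebx=M[120]=18
after sub edi, ebx: edi=18-18=0
after add edx, 4: edx=120+4=124
after add eax, 1: eax=10+1=11
cmp eax, 11  (cmp 11,11)
jne again: not taken
after shr ebx, 1: ebx=18>>1=9
mov [112], edi → M[112]=0
halt.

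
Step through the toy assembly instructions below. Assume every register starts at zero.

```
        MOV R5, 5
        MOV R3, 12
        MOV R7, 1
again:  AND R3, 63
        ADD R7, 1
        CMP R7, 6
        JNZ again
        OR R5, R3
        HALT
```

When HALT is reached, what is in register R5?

after MOV R5, 5: R5=5
after MOV R3, 12: R3=12
after MOV R7, 1: R7=1
after AND R3, 63: R3=12&63=12
after ADD R7, 1: R7=1+1=2
CMP R7, 6  (cmp 2,6)
JNZ again: taken
after AND R3, 63: R3=12&63=12
after ADD R7, 1: R7=2+1=3
CMP R7, 6  (cmp 3,6)
JNZ again: taken
after AND R3, 63: R3=12&63=12
after ADD R7, 1: R7=3+1=4
CMP R7, 6  (cmp 4,6)
JNZ again: taken
after AND R3, 63: R3=12&63=12
after ADD R7, 1: R7=4+1=5
CMP R7, 6  (cmp 5,6)
JNZ again: taken
after AND R3, 63: R3=12&63=12
after ADD R7, 1: R7=5+1=6
CMP R7, 6  (cmp 6,6)
JNZ again: not taken
after OR R5, R3: R5=5|12=13
halt.

13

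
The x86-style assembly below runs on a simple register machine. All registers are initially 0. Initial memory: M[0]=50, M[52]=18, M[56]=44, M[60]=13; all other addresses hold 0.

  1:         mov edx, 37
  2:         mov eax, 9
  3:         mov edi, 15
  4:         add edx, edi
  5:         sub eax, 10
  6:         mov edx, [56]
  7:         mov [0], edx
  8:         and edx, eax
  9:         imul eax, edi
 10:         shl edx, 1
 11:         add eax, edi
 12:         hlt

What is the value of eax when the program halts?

0

after mov edx, 37: edx=37
after mov eax, 9: eax=9
after mov edi, 15: edi=15
after add edx, edi: edx=37+15=52
after sub eax, 10: eax=9-10=-1
after mov edx, [56]: edx=M[56]=44
mov [0], edx → M[0]=44
after and edx, eax: edx=44&(-1)=44
after imul eax, edi: eax=(-1)*15=-15
after shl edx, 1: edx=44<<1=88
after add eax, edi: eax=(-15)+15=0
halt.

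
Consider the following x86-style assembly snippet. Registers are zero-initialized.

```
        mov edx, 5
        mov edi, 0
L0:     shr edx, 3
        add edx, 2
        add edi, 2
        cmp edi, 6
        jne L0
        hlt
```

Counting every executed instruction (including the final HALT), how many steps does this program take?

edx=5
edi=0
edx=5>>3=0
edx=0+2=2
edi=0+2=2
cmp edi, 6  (cmp 2,6)
jne L0: taken
edx=2>>3=0
edx=0+2=2
edi=2+2=4
cmp edi, 6  (cmp 4,6)
jne L0: taken
edx=2>>3=0
edx=0+2=2
edi=4+2=6
cmp edi, 6  (cmp 6,6)
jne L0: not taken
halt.
Total executed instructions: 18.

18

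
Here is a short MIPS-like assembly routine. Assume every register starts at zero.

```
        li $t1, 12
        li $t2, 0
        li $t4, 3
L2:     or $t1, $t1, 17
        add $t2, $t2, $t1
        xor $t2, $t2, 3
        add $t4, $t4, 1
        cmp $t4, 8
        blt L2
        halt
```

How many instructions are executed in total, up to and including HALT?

after li $t1, 12: $t1=12
after li $t2, 0: $t2=0
after li $t4, 3: $t4=3
after or $t1, $t1, 17: $t1=12|17=29
after add $t2, $t2, $t1: $t2=0+29=29
after xor $t2, $t2, 3: $t2=29^3=30
after add $t4, $t4, 1: $t4=3+1=4
cmp $t4, 8  (cmp 4,8)
blt L2: taken
after or $t1, $t1, 17: $t1=29|17=29
after add $t2, $t2, $t1: $t2=30+29=59
after xor $t2, $t2, 3: $t2=59^3=56
after add $t4, $t4, 1: $t4=4+1=5
cmp $t4, 8  (cmp 5,8)
blt L2: taken
after or $t1, $t1, 17: $t1=29|17=29
after add $t2, $t2, $t1: $t2=56+29=85
after xor $t2, $t2, 3: $t2=85^3=86
after add $t4, $t4, 1: $t4=5+1=6
cmp $t4, 8  (cmp 6,8)
blt L2: taken
after or $t1, $t1, 17: $t1=29|17=29
after add $t2, $t2, $t1: $t2=86+29=115
after xor $t2, $t2, 3: $t2=115^3=112
after add $t4, $t4, 1: $t4=6+1=7
cmp $t4, 8  (cmp 7,8)
blt L2: taken
after or $t1, $t1, 17: $t1=29|17=29
after add $t2, $t2, $t1: $t2=112+29=141
after xor $t2, $t2, 3: $t2=141^3=142
after add $t4, $t4, 1: $t4=7+1=8
cmp $t4, 8  (cmp 8,8)
blt L2: not taken
halt.
Total executed instructions: 34.

34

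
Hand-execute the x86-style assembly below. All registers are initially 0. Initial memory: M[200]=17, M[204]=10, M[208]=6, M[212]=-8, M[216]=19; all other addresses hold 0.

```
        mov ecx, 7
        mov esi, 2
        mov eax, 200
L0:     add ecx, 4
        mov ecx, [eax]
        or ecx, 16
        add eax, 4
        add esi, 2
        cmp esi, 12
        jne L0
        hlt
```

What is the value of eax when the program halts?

after mov ecx, 7: ecx=7
after mov esi, 2: esi=2
after mov eax, 200: eax=200
after add ecx, 4: ecx=7+4=11
after mov ecx, [eax]: ecx=M[200]=17
after or ecx, 16: ecx=17|16=17
after add eax, 4: eax=200+4=204
after add esi, 2: esi=2+2=4
cmp esi, 12  (cmp 4,12)
jne L0: taken
after add ecx, 4: ecx=17+4=21
after mov ecx, [eax]: ecx=M[204]=10
after or ecx, 16: ecx=10|16=26
after add eax, 4: eax=204+4=208
after add esi, 2: esi=4+2=6
cmp esi, 12  (cmp 6,12)
jne L0: taken
after add ecx, 4: ecx=26+4=30
after mov ecx, [eax]: ecx=M[208]=6
after or ecx, 16: ecx=6|16=22
after add eax, 4: eax=208+4=212
after add esi, 2: esi=6+2=8
cmp esi, 12  (cmp 8,12)
jne L0: taken
after add ecx, 4: ecx=22+4=26
after mov ecx, [eax]: ecx=M[212]=-8
after or ecx, 16: ecx=(-8)|16=-8
after add eax, 4: eax=212+4=216
after add esi, 2: esi=8+2=10
cmp esi, 12  (cmp 10,12)
jne L0: taken
after add ecx, 4: ecx=(-8)+4=-4
after mov ecx, [eax]: ecx=M[216]=19
after or ecx, 16: ecx=19|16=19
after add eax, 4: eax=216+4=220
after add esi, 2: esi=10+2=12
cmp esi, 12  (cmp 12,12)
jne L0: not taken
halt.

220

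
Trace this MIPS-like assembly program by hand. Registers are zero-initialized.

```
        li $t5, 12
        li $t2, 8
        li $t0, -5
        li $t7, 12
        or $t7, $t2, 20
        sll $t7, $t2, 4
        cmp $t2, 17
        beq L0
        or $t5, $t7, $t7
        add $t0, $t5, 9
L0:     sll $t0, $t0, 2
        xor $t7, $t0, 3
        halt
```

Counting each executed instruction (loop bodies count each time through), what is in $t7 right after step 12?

$t5=12
$t2=8
$t0=-5
$t7=12
$t7=8|20=28
$t7=8<<4=128
cmp $t2, 17  (cmp 8,17)
beq L0: not taken
$t5=128|128=128
$t0=128+9=137
$t0=137<<2=548
$t7=548^3=551
After step 12: $t7 = 551.

551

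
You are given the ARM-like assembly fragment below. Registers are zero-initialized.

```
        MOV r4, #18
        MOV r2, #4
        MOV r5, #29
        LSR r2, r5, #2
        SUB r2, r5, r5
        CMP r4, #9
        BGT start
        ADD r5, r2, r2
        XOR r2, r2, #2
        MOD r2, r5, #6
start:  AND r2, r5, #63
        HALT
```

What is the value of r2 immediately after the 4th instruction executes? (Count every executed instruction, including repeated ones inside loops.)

MOV r4, #18 → r4=18
MOV r2, #4 → r2=4
MOV r5, #29 → r5=29
LSR r2, r5, #2 → r2=29>>2=7
After step 4: r2 = 7.

7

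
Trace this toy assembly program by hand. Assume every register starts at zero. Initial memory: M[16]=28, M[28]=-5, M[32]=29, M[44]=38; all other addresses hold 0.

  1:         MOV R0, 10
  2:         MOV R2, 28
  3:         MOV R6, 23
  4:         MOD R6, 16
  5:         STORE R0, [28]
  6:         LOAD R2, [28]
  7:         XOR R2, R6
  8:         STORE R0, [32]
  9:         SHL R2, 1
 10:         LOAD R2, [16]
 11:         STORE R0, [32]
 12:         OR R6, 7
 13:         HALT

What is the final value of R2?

28

R0=10
R2=28
R6=23
R6=23%16=7
STORE R0, [28] → M[28]=10
R2=M[28]=10
R2=10^7=13
STORE R0, [32] → M[32]=10
R2=13<<1=26
R2=M[16]=28
STORE R0, [32] → M[32]=10
R6=7|7=7
halt.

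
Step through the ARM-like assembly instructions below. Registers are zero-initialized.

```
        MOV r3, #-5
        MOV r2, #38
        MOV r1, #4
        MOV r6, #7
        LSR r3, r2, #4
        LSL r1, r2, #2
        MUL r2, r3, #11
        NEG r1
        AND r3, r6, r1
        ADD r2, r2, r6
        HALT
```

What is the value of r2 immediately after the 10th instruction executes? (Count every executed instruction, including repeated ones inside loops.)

29

r3=-5
r2=38
r1=4
r6=7
r3=38>>4=2
r1=38<<2=152
r2=2*11=22
r1=-(152)=-152
r3=7&(-152)=0
r2=22+7=29
After step 10: r2 = 29.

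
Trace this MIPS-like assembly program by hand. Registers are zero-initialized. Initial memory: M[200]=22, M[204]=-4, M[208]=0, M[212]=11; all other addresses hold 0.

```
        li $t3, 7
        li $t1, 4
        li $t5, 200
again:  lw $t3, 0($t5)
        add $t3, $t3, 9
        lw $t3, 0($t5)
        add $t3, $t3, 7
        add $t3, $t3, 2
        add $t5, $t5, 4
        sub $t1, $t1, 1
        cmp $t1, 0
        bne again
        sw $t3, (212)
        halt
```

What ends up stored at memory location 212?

after li $t3, 7: $t3=7
after li $t1, 4: $t1=4
after li $t5, 200: $t5=200
after lw $t3, 0($t5): $t3=M[200]=22
after add $t3, $t3, 9: $t3=22+9=31
after lw $t3, 0($t5): $t3=M[200]=22
after add $t3, $t3, 7: $t3=22+7=29
after add $t3, $t3, 2: $t3=29+2=31
after add $t5, $t5, 4: $t5=200+4=204
after sub $t1, $t1, 1: $t1=4-1=3
cmp $t1, 0  (cmp 3,0)
bne again: taken
after lw $t3, 0($t5): $t3=M[204]=-4
after add $t3, $t3, 9: $t3=(-4)+9=5
after lw $t3, 0($t5): $t3=M[204]=-4
after add $t3, $t3, 7: $t3=(-4)+7=3
after add $t3, $t3, 2: $t3=3+2=5
after add $t5, $t5, 4: $t5=204+4=208
after sub $t1, $t1, 1: $t1=3-1=2
cmp $t1, 0  (cmp 2,0)
bne again: taken
after lw $t3, 0($t5): $t3=M[208]=0
after add $t3, $t3, 9: $t3=0+9=9
after lw $t3, 0($t5): $t3=M[208]=0
after add $t3, $t3, 7: $t3=0+7=7
after add $t3, $t3, 2: $t3=7+2=9
after add $t5, $t5, 4: $t5=208+4=212
after sub $t1, $t1, 1: $t1=2-1=1
cmp $t1, 0  (cmp 1,0)
bne again: taken
after lw $t3, 0($t5): $t3=M[212]=11
after add $t3, $t3, 9: $t3=11+9=20
after lw $t3, 0($t5): $t3=M[212]=11
after add $t3, $t3, 7: $t3=11+7=18
after add $t3, $t3, 2: $t3=18+2=20
after add $t5, $t5, 4: $t5=212+4=216
after sub $t1, $t1, 1: $t1=1-1=0
cmp $t1, 0  (cmp 0,0)
bne again: not taken
sw $t3, (212) → M[212]=20
halt.

20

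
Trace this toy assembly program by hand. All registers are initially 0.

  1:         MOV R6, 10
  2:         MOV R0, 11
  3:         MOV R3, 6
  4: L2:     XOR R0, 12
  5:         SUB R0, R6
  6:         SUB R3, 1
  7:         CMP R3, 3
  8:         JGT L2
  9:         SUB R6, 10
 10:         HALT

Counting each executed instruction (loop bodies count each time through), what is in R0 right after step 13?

-25

R6=10
R0=11
R3=6
R0=11^12=7
R0=7-10=-3
R3=6-1=5
CMP R3, 3  (cmp 5,3)
JGT L2: taken
R0=(-3)^12=-15
R0=(-15)-10=-25
R3=5-1=4
CMP R3, 3  (cmp 4,3)
JGT L2: taken
After step 13: R0 = -25.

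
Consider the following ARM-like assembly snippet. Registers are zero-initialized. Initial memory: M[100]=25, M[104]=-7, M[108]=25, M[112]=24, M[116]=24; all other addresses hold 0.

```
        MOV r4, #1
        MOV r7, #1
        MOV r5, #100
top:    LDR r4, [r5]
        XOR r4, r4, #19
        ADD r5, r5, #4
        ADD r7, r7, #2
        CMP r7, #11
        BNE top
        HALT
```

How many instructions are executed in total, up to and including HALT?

after MOV r4, #1: r4=1
after MOV r7, #1: r7=1
after MOV r5, #100: r5=100
after LDR r4, [r5]: r4=M[100]=25
after XOR r4, r4, #19: r4=25^19=10
after ADD r5, r5, #4: r5=100+4=104
after ADD r7, r7, #2: r7=1+2=3
CMP r7, #11  (cmp 3,11)
BNE top: taken
after LDR r4, [r5]: r4=M[104]=-7
after XOR r4, r4, #19: r4=(-7)^19=-22
after ADD r5, r5, #4: r5=104+4=108
after ADD r7, r7, #2: r7=3+2=5
CMP r7, #11  (cmp 5,11)
BNE top: taken
after LDR r4, [r5]: r4=M[108]=25
after XOR r4, r4, #19: r4=25^19=10
after ADD r5, r5, #4: r5=108+4=112
after ADD r7, r7, #2: r7=5+2=7
CMP r7, #11  (cmp 7,11)
BNE top: taken
after LDR r4, [r5]: r4=M[112]=24
after XOR r4, r4, #19: r4=24^19=11
after ADD r5, r5, #4: r5=112+4=116
after ADD r7, r7, #2: r7=7+2=9
CMP r7, #11  (cmp 9,11)
BNE top: taken
after LDR r4, [r5]: r4=M[116]=24
after XOR r4, r4, #19: r4=24^19=11
after ADD r5, r5, #4: r5=116+4=120
after ADD r7, r7, #2: r7=9+2=11
CMP r7, #11  (cmp 11,11)
BNE top: not taken
halt.
Total executed instructions: 34.

34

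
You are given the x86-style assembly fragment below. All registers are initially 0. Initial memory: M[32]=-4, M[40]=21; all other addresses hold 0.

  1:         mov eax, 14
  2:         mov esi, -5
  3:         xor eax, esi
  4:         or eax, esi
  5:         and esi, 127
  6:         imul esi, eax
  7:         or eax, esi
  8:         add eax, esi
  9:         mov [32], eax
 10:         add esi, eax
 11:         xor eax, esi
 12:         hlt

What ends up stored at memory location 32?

after mov eax, 14: eax=14
after mov esi, -5: esi=-5
after xor eax, esi: eax=14^(-5)=-11
after or eax, esi: eax=(-11)|(-5)=-1
after and esi, 127: esi=(-5)&127=123
after imul esi, eax: esi=123*(-1)=-123
after or eax, esi: eax=(-1)|(-123)=-1
after add eax, esi: eax=(-1)+(-123)=-124
mov [32], eax → M[32]=-124
after add esi, eax: esi=(-123)+(-124)=-247
after xor eax, esi: eax=(-124)^(-247)=141
halt.

-124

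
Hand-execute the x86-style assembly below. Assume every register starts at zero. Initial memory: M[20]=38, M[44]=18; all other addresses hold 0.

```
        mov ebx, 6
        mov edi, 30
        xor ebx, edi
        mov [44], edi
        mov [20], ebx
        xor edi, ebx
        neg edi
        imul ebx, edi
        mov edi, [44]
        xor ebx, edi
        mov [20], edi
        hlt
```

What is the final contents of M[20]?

30

mov ebx, 6 → ebx=6
mov edi, 30 → edi=30
xor ebx, edi → ebx=6^30=24
mov [44], edi → M[44]=30
mov [20], ebx → M[20]=24
xor edi, ebx → edi=30^24=6
neg edi → edi=-(6)=-6
imul ebx, edi → ebx=24*(-6)=-144
mov edi, [44] → edi=M[44]=30
xor ebx, edi → ebx=(-144)^30=-146
mov [20], edi → M[20]=30
halt.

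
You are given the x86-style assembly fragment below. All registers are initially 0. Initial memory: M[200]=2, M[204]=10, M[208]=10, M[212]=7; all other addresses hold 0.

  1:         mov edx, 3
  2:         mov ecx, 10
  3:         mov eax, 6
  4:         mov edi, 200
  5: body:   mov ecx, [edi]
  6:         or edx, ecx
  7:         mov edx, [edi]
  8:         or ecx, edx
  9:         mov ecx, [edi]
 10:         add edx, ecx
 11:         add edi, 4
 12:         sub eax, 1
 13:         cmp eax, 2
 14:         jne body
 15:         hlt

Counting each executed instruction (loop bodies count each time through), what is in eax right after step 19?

after mov edx, 3: edx=3
after mov ecx, 10: ecx=10
after mov eax, 6: eax=6
after mov edi, 200: edi=200
after mov ecx, [edi]: ecx=M[200]=2
after or edx, ecx: edx=3|2=3
after mov edx, [edi]: edx=M[200]=2
after or ecx, edx: ecx=2|2=2
after mov ecx, [edi]: ecx=M[200]=2
after add edx, ecx: edx=2+2=4
after add edi, 4: edi=200+4=204
after sub eax, 1: eax=6-1=5
cmp eax, 2  (cmp 5,2)
jne body: taken
after mov ecx, [edi]: ecx=M[204]=10
after or edx, ecx: edx=4|10=14
after mov edx, [edi]: edx=M[204]=10
after or ecx, edx: ecx=10|10=10
after mov ecx, [edi]: ecx=M[204]=10
After step 19: eax = 5.

5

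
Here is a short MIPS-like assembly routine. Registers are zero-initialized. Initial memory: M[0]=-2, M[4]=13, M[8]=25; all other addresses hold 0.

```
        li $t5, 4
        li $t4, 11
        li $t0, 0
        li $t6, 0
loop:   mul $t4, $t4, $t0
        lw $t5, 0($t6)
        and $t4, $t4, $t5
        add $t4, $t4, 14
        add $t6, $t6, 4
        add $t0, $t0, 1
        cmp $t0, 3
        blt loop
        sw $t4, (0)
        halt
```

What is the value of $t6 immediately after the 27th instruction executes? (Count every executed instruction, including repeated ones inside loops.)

12

after li $t5, 4: $t5=4
after li $t4, 11: $t4=11
after li $t0, 0: $t0=0
after li $t6, 0: $t6=0
after mul $t4, $t4, $t0: $t4=11*0=0
after lw $t5, 0($t6): $t5=M[0]=-2
after and $t4, $t4, $t5: $t4=0&(-2)=0
after add $t4, $t4, 14: $t4=0+14=14
after add $t6, $t6, 4: $t6=0+4=4
after add $t0, $t0, 1: $t0=0+1=1
cmp $t0, 3  (cmp 1,3)
blt loop: taken
after mul $t4, $t4, $t0: $t4=14*1=14
after lw $t5, 0($t6): $t5=M[4]=13
after and $t4, $t4, $t5: $t4=14&13=12
after add $t4, $t4, 14: $t4=12+14=26
after add $t6, $t6, 4: $t6=4+4=8
after add $t0, $t0, 1: $t0=1+1=2
cmp $t0, 3  (cmp 2,3)
blt loop: taken
after mul $t4, $t4, $t0: $t4=26*2=52
after lw $t5, 0($t6): $t5=M[8]=25
after and $t4, $t4, $t5: $t4=52&25=16
after add $t4, $t4, 14: $t4=16+14=30
after add $t6, $t6, 4: $t6=8+4=12
after add $t0, $t0, 1: $t0=2+1=3
cmp $t0, 3  (cmp 3,3)
After step 27: $t6 = 12.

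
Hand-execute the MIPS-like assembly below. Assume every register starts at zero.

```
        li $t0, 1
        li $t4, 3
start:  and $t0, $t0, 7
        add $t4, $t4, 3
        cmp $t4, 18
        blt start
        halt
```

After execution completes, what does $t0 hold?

$t0=1
$t4=3
$t0=1&7=1
$t4=3+3=6
cmp $t4, 18  (cmp 6,18)
blt start: taken
$t0=1&7=1
$t4=6+3=9
cmp $t4, 18  (cmp 9,18)
blt start: taken
$t0=1&7=1
$t4=9+3=12
cmp $t4, 18  (cmp 12,18)
blt start: taken
$t0=1&7=1
$t4=12+3=15
cmp $t4, 18  (cmp 15,18)
blt start: taken
$t0=1&7=1
$t4=15+3=18
cmp $t4, 18  (cmp 18,18)
blt start: not taken
halt.

1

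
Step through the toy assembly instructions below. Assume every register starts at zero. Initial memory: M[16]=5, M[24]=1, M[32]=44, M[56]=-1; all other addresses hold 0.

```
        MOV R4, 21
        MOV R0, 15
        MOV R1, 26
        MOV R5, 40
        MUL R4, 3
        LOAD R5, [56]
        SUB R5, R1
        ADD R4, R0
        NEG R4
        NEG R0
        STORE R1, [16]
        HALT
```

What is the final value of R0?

R4=21
R0=15
R1=26
R5=40
R4=21*3=63
R5=M[56]=-1
R5=(-1)-26=-27
R4=63+15=78
R4=-(78)=-78
R0=-(15)=-15
STORE R1, [16] → M[16]=26
halt.

-15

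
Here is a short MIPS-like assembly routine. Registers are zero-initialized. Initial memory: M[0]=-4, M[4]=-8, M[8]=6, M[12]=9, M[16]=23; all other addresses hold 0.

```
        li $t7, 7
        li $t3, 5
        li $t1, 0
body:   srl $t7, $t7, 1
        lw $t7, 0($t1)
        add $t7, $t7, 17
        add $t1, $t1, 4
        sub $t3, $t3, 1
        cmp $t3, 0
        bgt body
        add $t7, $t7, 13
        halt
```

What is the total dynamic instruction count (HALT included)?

$t7=7
$t3=5
$t1=0
$t7=7>>1=3
$t7=M[0]=-4
$t7=(-4)+17=13
$t1=0+4=4
$t3=5-1=4
cmp $t3, 0  (cmp 4,0)
bgt body: taken
$t7=13>>1=6
$t7=M[4]=-8
$t7=(-8)+17=9
$t1=4+4=8
$t3=4-1=3
cmp $t3, 0  (cmp 3,0)
bgt body: taken
$t7=9>>1=4
$t7=M[8]=6
$t7=6+17=23
$t1=8+4=12
$t3=3-1=2
cmp $t3, 0  (cmp 2,0)
bgt body: taken
$t7=23>>1=11
$t7=M[12]=9
$t7=9+17=26
$t1=12+4=16
$t3=2-1=1
cmp $t3, 0  (cmp 1,0)
bgt body: taken
$t7=26>>1=13
$t7=M[16]=23
$t7=23+17=40
$t1=16+4=20
$t3=1-1=0
cmp $t3, 0  (cmp 0,0)
bgt body: not taken
$t7=40+13=53
halt.
Total executed instructions: 40.

40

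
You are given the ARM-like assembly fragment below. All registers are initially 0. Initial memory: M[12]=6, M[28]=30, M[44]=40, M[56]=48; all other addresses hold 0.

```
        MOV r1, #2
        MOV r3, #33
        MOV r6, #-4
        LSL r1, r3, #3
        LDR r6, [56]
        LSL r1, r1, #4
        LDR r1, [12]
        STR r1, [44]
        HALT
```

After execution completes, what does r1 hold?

6

r1=2
r3=33
r6=-4
r1=33<<3=264
r6=M[56]=48
r1=264<<4=4224
r1=M[12]=6
STR r1, [44] → M[44]=6
halt.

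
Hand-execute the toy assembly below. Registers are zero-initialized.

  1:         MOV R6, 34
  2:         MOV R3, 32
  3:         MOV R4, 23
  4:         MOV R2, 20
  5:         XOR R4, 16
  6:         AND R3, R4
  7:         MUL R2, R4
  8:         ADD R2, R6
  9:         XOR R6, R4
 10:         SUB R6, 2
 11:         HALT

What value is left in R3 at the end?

R6=34
R3=32
R4=23
R2=20
R4=23^16=7
R3=32&7=0
R2=20*7=140
R2=140+34=174
R6=34^7=37
R6=37-2=35
halt.

0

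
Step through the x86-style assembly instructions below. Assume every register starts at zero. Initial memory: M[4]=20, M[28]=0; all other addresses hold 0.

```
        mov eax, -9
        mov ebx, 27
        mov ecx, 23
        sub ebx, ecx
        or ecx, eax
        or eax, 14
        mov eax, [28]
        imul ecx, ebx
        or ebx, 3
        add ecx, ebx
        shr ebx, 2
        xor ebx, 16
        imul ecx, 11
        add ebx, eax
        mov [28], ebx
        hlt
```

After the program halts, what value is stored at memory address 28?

mov eax, -9 → eax=-9
mov ebx, 27 → ebx=27
mov ecx, 23 → ecx=23
sub ebx, ecx → ebx=27-23=4
or ecx, eax → ecx=23|(-9)=-9
or eax, 14 → eax=(-9)|14=-1
mov eax, [28] → eax=M[28]=0
imul ecx, ebx → ecx=(-9)*4=-36
or ebx, 3 → ebx=4|3=7
add ecx, ebx → ecx=(-36)+7=-29
shr ebx, 2 → ebx=7>>2=1
xor ebx, 16 → ebx=1^16=17
imul ecx, 11 → ecx=(-29)*11=-319
add ebx, eax → ebx=17+0=17
mov [28], ebx → M[28]=17
halt.

17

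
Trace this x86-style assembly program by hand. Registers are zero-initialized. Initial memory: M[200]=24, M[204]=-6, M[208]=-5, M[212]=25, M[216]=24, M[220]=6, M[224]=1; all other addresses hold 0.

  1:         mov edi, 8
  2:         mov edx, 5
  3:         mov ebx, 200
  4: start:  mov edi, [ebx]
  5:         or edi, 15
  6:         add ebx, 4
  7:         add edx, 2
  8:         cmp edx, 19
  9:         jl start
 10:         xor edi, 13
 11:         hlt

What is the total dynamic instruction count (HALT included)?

after mov edi, 8: edi=8
after mov edx, 5: edx=5
after mov ebx, 200: ebx=200
after mov edi, [ebx]: edi=M[200]=24
after or edi, 15: edi=24|15=31
after add ebx, 4: ebx=200+4=204
after add edx, 2: edx=5+2=7
cmp edx, 19  (cmp 7,19)
jl start: taken
after mov edi, [ebx]: edi=M[204]=-6
after or edi, 15: edi=(-6)|15=-1
after add ebx, 4: ebx=204+4=208
after add edx, 2: edx=7+2=9
cmp edx, 19  (cmp 9,19)
jl start: taken
after mov edi, [ebx]: edi=M[208]=-5
after or edi, 15: edi=(-5)|15=-1
after add ebx, 4: ebx=208+4=212
after add edx, 2: edx=9+2=11
cmp edx, 19  (cmp 11,19)
jl start: taken
after mov edi, [ebx]: edi=M[212]=25
after or edi, 15: edi=25|15=31
after add ebx, 4: ebx=212+4=216
after add edx, 2: edx=11+2=13
cmp edx, 19  (cmp 13,19)
jl start: taken
after mov edi, [ebx]: edi=M[216]=24
after or edi, 15: edi=24|15=31
after add ebx, 4: ebx=216+4=220
after add edx, 2: edx=13+2=15
cmp edx, 19  (cmp 15,19)
jl start: taken
after mov edi, [ebx]: edi=M[220]=6
after or edi, 15: edi=6|15=15
after add ebx, 4: ebx=220+4=224
after add edx, 2: edx=15+2=17
cmp edx, 19  (cmp 17,19)
jl start: taken
after mov edi, [ebx]: edi=M[224]=1
after or edi, 15: edi=1|15=15
after add ebx, 4: ebx=224+4=228
after add edx, 2: edx=17+2=19
cmp edx, 19  (cmp 19,19)
jl start: not taken
after xor edi, 13: edi=15^13=2
halt.
Total executed instructions: 47.

47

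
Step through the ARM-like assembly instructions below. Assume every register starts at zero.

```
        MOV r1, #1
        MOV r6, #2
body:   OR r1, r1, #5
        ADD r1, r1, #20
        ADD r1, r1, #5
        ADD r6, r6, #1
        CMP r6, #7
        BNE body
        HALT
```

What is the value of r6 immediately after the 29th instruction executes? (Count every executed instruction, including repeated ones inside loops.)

r1=1
r6=2
r1=1|5=5
r1=5+20=25
r1=25+5=30
r6=2+1=3
CMP r6, #7  (cmp 3,7)
BNE body: taken
r1=30|5=31
r1=31+20=51
r1=51+5=56
r6=3+1=4
CMP r6, #7  (cmp 4,7)
BNE body: taken
r1=56|5=61
r1=61+20=81
r1=81+5=86
r6=4+1=5
CMP r6, #7  (cmp 5,7)
BNE body: taken
r1=86|5=87
r1=87+20=107
r1=107+5=112
r6=5+1=6
CMP r6, #7  (cmp 6,7)
BNE body: taken
r1=112|5=117
r1=117+20=137
r1=137+5=142
After step 29: r6 = 6.

6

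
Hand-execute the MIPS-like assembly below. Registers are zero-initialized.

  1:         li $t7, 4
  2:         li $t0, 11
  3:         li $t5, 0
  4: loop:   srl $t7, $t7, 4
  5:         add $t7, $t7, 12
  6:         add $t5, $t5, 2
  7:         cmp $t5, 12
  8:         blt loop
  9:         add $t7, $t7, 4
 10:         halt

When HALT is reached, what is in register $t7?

li $t7, 4 → $t7=4
li $t0, 11 → $t0=11
li $t5, 0 → $t5=0
srl $t7, $t7, 4 → $t7=4>>4=0
add $t7, $t7, 12 → $t7=0+12=12
add $t5, $t5, 2 → $t5=0+2=2
cmp $t5, 12  (cmp 2,12)
blt loop: taken
srl $t7, $t7, 4 → $t7=12>>4=0
add $t7, $t7, 12 → $t7=0+12=12
add $t5, $t5, 2 → $t5=2+2=4
cmp $t5, 12  (cmp 4,12)
blt loop: taken
srl $t7, $t7, 4 → $t7=12>>4=0
add $t7, $t7, 12 → $t7=0+12=12
add $t5, $t5, 2 → $t5=4+2=6
cmp $t5, 12  (cmp 6,12)
blt loop: taken
srl $t7, $t7, 4 → $t7=12>>4=0
add $t7, $t7, 12 → $t7=0+12=12
add $t5, $t5, 2 → $t5=6+2=8
cmp $t5, 12  (cmp 8,12)
blt loop: taken
srl $t7, $t7, 4 → $t7=12>>4=0
add $t7, $t7, 12 → $t7=0+12=12
add $t5, $t5, 2 → $t5=8+2=10
cmp $t5, 12  (cmp 10,12)
blt loop: taken
srl $t7, $t7, 4 → $t7=12>>4=0
add $t7, $t7, 12 → $t7=0+12=12
add $t5, $t5, 2 → $t5=10+2=12
cmp $t5, 12  (cmp 12,12)
blt loop: not taken
add $t7, $t7, 4 → $t7=12+4=16
halt.

16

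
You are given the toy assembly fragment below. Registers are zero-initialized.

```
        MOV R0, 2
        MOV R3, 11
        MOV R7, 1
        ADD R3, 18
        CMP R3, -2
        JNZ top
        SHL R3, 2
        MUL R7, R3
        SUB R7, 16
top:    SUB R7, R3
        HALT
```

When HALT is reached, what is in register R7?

-28

R0=2
R3=11
R7=1
R3=11+18=29
CMP R3, -2  (cmp 29,-2)
JNZ top: taken
R7=1-29=-28
halt.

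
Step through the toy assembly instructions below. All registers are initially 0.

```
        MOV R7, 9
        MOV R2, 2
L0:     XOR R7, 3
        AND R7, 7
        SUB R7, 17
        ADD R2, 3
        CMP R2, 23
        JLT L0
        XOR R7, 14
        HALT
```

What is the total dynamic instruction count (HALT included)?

R7=9
R2=2
R7=9^3=10
R7=10&7=2
R7=2-17=-15
R2=2+3=5
CMP R2, 23  (cmp 5,23)
JLT L0: taken
R7=(-15)^3=-14
R7=(-14)&7=2
R7=2-17=-15
R2=5+3=8
CMP R2, 23  (cmp 8,23)
JLT L0: taken
R7=(-15)^3=-14
R7=(-14)&7=2
R7=2-17=-15
R2=8+3=11
CMP R2, 23  (cmp 11,23)
JLT L0: taken
R7=(-15)^3=-14
R7=(-14)&7=2
R7=2-17=-15
R2=11+3=14
CMP R2, 23  (cmp 14,23)
JLT L0: taken
R7=(-15)^3=-14
R7=(-14)&7=2
R7=2-17=-15
R2=14+3=17
CMP R2, 23  (cmp 17,23)
JLT L0: taken
R7=(-15)^3=-14
R7=(-14)&7=2
R7=2-17=-15
R2=17+3=20
CMP R2, 23  (cmp 20,23)
JLT L0: taken
R7=(-15)^3=-14
R7=(-14)&7=2
R7=2-17=-15
R2=20+3=23
CMP R2, 23  (cmp 23,23)
JLT L0: not taken
R7=(-15)^14=-1
halt.
Total executed instructions: 46.

46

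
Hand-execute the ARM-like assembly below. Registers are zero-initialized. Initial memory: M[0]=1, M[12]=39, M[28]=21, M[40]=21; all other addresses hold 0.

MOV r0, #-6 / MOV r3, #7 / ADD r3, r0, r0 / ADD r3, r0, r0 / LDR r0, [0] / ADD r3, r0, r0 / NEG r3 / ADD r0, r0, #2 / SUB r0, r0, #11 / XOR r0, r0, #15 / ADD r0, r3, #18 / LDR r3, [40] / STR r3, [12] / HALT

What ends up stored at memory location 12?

r0=-6
r3=7
r3=(-6)+(-6)=-12
r3=(-6)+(-6)=-12
r0=M[0]=1
r3=1+1=2
r3=-(2)=-2
r0=1+2=3
r0=3-11=-8
r0=(-8)^15=-9
r0=(-2)+18=16
r3=M[40]=21
STR r3, [12] → M[12]=21
halt.

21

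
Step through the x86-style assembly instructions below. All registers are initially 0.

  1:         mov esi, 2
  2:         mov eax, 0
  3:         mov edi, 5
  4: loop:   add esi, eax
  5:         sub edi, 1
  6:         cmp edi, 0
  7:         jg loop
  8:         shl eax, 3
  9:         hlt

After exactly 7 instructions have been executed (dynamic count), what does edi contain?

mov esi, 2 → esi=2
mov eax, 0 → eax=0
mov edi, 5 → edi=5
add esi, eax → esi=2+0=2
sub edi, 1 → edi=5-1=4
cmp edi, 0  (cmp 4,0)
jg loop: taken
After step 7: edi = 4.

4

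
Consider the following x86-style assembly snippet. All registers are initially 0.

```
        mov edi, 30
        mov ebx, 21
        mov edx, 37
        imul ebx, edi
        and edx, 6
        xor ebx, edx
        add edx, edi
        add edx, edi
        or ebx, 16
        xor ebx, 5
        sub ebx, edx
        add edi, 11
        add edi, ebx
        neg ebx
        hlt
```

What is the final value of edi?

608

after mov edi, 30: edi=30
after mov ebx, 21: ebx=21
after mov edx, 37: edx=37
after imul ebx, edi: ebx=21*30=630
after and edx, 6: edx=37&6=4
after xor ebx, edx: ebx=630^4=626
after add edx, edi: edx=4+30=34
after add edx, edi: edx=34+30=64
after or ebx, 16: ebx=626|16=626
after xor ebx, 5: ebx=626^5=631
after sub ebx, edx: ebx=631-64=567
after add edi, 11: edi=30+11=41
after add edi, ebx: edi=41+567=608
after neg ebx: ebx=-(567)=-567
halt.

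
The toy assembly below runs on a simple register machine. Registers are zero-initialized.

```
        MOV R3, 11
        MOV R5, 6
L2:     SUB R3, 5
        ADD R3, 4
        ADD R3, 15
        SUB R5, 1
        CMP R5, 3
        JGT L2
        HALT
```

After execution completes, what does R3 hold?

53

after MOV R3, 11: R3=11
after MOV R5, 6: R5=6
after SUB R3, 5: R3=11-5=6
after ADD R3, 4: R3=6+4=10
after ADD R3, 15: R3=10+15=25
after SUB R5, 1: R5=6-1=5
CMP R5, 3  (cmp 5,3)
JGT L2: taken
after SUB R3, 5: R3=25-5=20
after ADD R3, 4: R3=20+4=24
after ADD R3, 15: R3=24+15=39
after SUB R5, 1: R5=5-1=4
CMP R5, 3  (cmp 4,3)
JGT L2: taken
after SUB R3, 5: R3=39-5=34
after ADD R3, 4: R3=34+4=38
after ADD R3, 15: R3=38+15=53
after SUB R5, 1: R5=4-1=3
CMP R5, 3  (cmp 3,3)
JGT L2: not taken
halt.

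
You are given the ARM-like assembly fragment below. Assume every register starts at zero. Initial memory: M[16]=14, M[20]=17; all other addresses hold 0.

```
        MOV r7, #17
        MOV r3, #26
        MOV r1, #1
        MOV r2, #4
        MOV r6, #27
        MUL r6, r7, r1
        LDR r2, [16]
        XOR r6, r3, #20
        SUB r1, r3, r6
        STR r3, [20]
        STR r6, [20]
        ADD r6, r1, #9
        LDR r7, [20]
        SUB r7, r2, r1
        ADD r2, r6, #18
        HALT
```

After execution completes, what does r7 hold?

2

MOV r7, #17 → r7=17
MOV r3, #26 → r3=26
MOV r1, #1 → r1=1
MOV r2, #4 → r2=4
MOV r6, #27 → r6=27
MUL r6, r7, r1 → r6=17*1=17
LDR r2, [16] → r2=M[16]=14
XOR r6, r3, #20 → r6=26^20=14
SUB r1, r3, r6 → r1=26-14=12
STR r3, [20] → M[20]=26
STR r6, [20] → M[20]=14
ADD r6, r1, #9 → r6=12+9=21
LDR r7, [20] → r7=M[20]=14
SUB r7, r2, r1 → r7=14-12=2
ADD r2, r6, #18 → r2=21+18=39
halt.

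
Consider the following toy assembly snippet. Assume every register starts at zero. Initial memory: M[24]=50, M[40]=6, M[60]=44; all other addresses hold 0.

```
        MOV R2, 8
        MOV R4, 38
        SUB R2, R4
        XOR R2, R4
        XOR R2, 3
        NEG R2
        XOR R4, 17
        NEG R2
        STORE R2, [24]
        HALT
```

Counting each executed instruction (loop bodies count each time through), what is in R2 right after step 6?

57

R2=8
R4=38
R2=8-38=-30
R2=(-30)^38=-60
R2=(-60)^3=-57
R2=-(-57)=57
After step 6: R2 = 57.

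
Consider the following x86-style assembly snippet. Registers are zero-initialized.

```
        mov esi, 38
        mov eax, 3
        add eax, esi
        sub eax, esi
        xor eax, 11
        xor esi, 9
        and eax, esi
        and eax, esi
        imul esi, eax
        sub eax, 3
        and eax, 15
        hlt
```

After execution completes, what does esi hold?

mov esi, 38 → esi=38
mov eax, 3 → eax=3
add eax, esi → eax=3+38=41
sub eax, esi → eax=41-38=3
xor eax, 11 → eax=3^11=8
xor esi, 9 → esi=38^9=47
and eax, esi → eax=8&47=8
and eax, esi → eax=8&47=8
imul esi, eax → esi=47*8=376
sub eax, 3 → eax=8-3=5
and eax, 15 → eax=5&15=5
halt.

376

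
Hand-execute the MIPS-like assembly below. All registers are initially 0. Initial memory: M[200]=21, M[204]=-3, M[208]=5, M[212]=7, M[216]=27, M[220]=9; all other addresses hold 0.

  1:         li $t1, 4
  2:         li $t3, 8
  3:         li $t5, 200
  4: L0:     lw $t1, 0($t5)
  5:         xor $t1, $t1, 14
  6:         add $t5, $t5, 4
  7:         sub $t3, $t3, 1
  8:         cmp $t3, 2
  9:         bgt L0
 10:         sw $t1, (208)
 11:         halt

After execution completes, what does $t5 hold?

224

$t1=4
$t3=8
$t5=200
$t1=M[200]=21
$t1=21^14=27
$t5=200+4=204
$t3=8-1=7
cmp $t3, 2  (cmp 7,2)
bgt L0: taken
$t1=M[204]=-3
$t1=(-3)^14=-13
$t5=204+4=208
$t3=7-1=6
cmp $t3, 2  (cmp 6,2)
bgt L0: taken
$t1=M[208]=5
$t1=5^14=11
$t5=208+4=212
$t3=6-1=5
cmp $t3, 2  (cmp 5,2)
bgt L0: taken
$t1=M[212]=7
$t1=7^14=9
$t5=212+4=216
$t3=5-1=4
cmp $t3, 2  (cmp 4,2)
bgt L0: taken
$t1=M[216]=27
$t1=27^14=21
$t5=216+4=220
$t3=4-1=3
cmp $t3, 2  (cmp 3,2)
bgt L0: taken
$t1=M[220]=9
$t1=9^14=7
$t5=220+4=224
$t3=3-1=2
cmp $t3, 2  (cmp 2,2)
bgt L0: not taken
sw $t1, (208) → M[208]=7
halt.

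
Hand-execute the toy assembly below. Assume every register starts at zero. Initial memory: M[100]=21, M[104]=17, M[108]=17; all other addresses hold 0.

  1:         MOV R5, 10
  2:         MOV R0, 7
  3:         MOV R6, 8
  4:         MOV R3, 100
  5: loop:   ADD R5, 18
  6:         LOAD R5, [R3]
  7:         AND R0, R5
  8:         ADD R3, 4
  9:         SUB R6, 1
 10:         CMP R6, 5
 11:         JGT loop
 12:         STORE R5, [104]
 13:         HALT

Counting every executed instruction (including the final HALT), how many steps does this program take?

27

after MOV R5, 10: R5=10
after MOV R0, 7: R0=7
after MOV R6, 8: R6=8
after MOV R3, 100: R3=100
after ADD R5, 18: R5=10+18=28
after LOAD R5, [R3]: R5=M[100]=21
after AND R0, R5: R0=7&21=5
after ADD R3, 4: R3=100+4=104
after SUB R6, 1: R6=8-1=7
CMP R6, 5  (cmp 7,5)
JGT loop: taken
after ADD R5, 18: R5=21+18=39
after LOAD R5, [R3]: R5=M[104]=17
after AND R0, R5: R0=5&17=1
after ADD R3, 4: R3=104+4=108
after SUB R6, 1: R6=7-1=6
CMP R6, 5  (cmp 6,5)
JGT loop: taken
after ADD R5, 18: R5=17+18=35
after LOAD R5, [R3]: R5=M[108]=17
after AND R0, R5: R0=1&17=1
after ADD R3, 4: R3=108+4=112
after SUB R6, 1: R6=6-1=5
CMP R6, 5  (cmp 5,5)
JGT loop: not taken
STORE R5, [104] → M[104]=17
halt.
Total executed instructions: 27.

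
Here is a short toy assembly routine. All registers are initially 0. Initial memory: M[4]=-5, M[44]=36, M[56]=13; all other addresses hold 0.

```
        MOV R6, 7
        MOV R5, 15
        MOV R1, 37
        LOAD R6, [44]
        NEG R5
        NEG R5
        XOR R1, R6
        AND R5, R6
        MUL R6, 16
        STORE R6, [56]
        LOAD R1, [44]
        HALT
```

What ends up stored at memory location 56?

R6=7
R5=15
R1=37
R6=M[44]=36
R5=-(15)=-15
R5=-(-15)=15
R1=37^36=1
R5=15&36=4
R6=36*16=576
STORE R6, [56] → M[56]=576
R1=M[44]=36
halt.

576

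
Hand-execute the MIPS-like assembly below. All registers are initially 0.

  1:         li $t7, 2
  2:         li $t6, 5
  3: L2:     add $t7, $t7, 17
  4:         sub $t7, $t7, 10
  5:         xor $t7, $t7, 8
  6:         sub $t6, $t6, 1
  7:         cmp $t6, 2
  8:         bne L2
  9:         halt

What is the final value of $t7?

15

li $t7, 2 → $t7=2
li $t6, 5 → $t6=5
add $t7, $t7, 17 → $t7=2+17=19
sub $t7, $t7, 10 → $t7=19-10=9
xor $t7, $t7, 8 → $t7=9^8=1
sub $t6, $t6, 1 → $t6=5-1=4
cmp $t6, 2  (cmp 4,2)
bne L2: taken
add $t7, $t7, 17 → $t7=1+17=18
sub $t7, $t7, 10 → $t7=18-10=8
xor $t7, $t7, 8 → $t7=8^8=0
sub $t6, $t6, 1 → $t6=4-1=3
cmp $t6, 2  (cmp 3,2)
bne L2: taken
add $t7, $t7, 17 → $t7=0+17=17
sub $t7, $t7, 10 → $t7=17-10=7
xor $t7, $t7, 8 → $t7=7^8=15
sub $t6, $t6, 1 → $t6=3-1=2
cmp $t6, 2  (cmp 2,2)
bne L2: not taken
halt.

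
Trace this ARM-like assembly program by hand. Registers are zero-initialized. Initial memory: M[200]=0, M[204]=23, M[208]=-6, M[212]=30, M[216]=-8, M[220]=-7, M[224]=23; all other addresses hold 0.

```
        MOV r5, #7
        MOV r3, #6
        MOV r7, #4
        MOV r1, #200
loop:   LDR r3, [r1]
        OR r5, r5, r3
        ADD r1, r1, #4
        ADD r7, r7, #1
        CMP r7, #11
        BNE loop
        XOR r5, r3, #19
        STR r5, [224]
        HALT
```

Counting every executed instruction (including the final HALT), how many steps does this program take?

after MOV r5, #7: r5=7
after MOV r3, #6: r3=6
after MOV r7, #4: r7=4
after MOV r1, #200: r1=200
after LDR r3, [r1]: r3=M[200]=0
after OR r5, r5, r3: r5=7|0=7
after ADD r1, r1, #4: r1=200+4=204
after ADD r7, r7, #1: r7=4+1=5
CMP r7, #11  (cmp 5,11)
BNE loop: taken
after LDR r3, [r1]: r3=M[204]=23
after OR r5, r5, r3: r5=7|23=23
after ADD r1, r1, #4: r1=204+4=208
after ADD r7, r7, #1: r7=5+1=6
CMP r7, #11  (cmp 6,11)
BNE loop: taken
after LDR r3, [r1]: r3=M[208]=-6
after OR r5, r5, r3: r5=23|(-6)=-1
after ADD r1, r1, #4: r1=208+4=212
after ADD r7, r7, #1: r7=6+1=7
CMP r7, #11  (cmp 7,11)
BNE loop: taken
after LDR r3, [r1]: r3=M[212]=30
after OR r5, r5, r3: r5=(-1)|30=-1
after ADD r1, r1, #4: r1=212+4=216
after ADD r7, r7, #1: r7=7+1=8
CMP r7, #11  (cmp 8,11)
BNE loop: taken
after LDR r3, [r1]: r3=M[216]=-8
after OR r5, r5, r3: r5=(-1)|(-8)=-1
after ADD r1, r1, #4: r1=216+4=220
after ADD r7, r7, #1: r7=8+1=9
CMP r7, #11  (cmp 9,11)
BNE loop: taken
after LDR r3, [r1]: r3=M[220]=-7
after OR r5, r5, r3: r5=(-1)|(-7)=-1
after ADD r1, r1, #4: r1=220+4=224
after ADD r7, r7, #1: r7=9+1=10
CMP r7, #11  (cmp 10,11)
BNE loop: taken
after LDR r3, [r1]: r3=M[224]=23
after OR r5, r5, r3: r5=(-1)|23=-1
after ADD r1, r1, #4: r1=224+4=228
after ADD r7, r7, #1: r7=10+1=11
CMP r7, #11  (cmp 11,11)
BNE loop: not taken
after XOR r5, r3, #19: r5=23^19=4
STR r5, [224] → M[224]=4
halt.
Total executed instructions: 49.

49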